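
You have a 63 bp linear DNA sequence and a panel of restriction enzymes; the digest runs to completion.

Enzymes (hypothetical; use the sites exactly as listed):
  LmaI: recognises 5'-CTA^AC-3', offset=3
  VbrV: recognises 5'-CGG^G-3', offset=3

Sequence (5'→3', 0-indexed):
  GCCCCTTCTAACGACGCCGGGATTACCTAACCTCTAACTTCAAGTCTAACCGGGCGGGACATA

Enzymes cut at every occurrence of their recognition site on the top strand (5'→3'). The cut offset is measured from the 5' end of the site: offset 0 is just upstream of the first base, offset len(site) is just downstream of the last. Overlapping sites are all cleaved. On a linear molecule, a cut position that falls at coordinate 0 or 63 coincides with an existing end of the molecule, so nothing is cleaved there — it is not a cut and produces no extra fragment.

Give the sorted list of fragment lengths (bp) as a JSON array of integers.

[4,5,6,7,9,10,10,12]

Per-enzyme occurrences:
  LmaI (CTAAC, off=3): starts [7, 26, 33, 45] → cuts [10, 29, 36, 48]
  VbrV (CGGG, off=3): starts [17, 50, 54] → cuts [20, 53, 57]

Pooled cuts: [10, 20, 29, 36, 48, 53, 57]

Fragment lengths:
  [0,10): 10 bp
  [10,20): 10 bp
  [20,29): 9 bp
  [29,36): 7 bp
  [36,48): 12 bp
  [48,53): 5 bp
  [53,57): 4 bp
  [57,63): 6 bp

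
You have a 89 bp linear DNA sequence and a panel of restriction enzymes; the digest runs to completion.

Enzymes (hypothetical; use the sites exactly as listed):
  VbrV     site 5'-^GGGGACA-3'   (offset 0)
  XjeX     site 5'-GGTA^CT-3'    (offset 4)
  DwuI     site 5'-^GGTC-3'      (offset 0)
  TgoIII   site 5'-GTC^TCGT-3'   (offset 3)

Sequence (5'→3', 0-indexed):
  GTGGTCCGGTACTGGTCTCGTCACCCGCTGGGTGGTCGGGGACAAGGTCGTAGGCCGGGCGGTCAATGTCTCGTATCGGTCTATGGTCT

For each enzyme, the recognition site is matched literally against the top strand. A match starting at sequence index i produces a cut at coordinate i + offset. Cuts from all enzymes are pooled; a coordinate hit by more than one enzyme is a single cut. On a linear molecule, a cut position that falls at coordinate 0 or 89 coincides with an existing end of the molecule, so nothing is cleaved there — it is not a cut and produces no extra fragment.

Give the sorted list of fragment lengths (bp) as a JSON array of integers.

[2,2,4,4,5,7,7,8,9,10,15,16]

Per-enzyme occurrences:
  VbrV (GGGGACA, off=0): starts [37] → cuts [37]
  XjeX (GGTACT, off=4): starts [7] → cuts [11]
  DwuI (GGTC, off=0): starts [2, 13, 33, 45, 60, 77, 84] → cuts [2, 13, 33, 45, 60, 77, 84]
  TgoIII (GTCTCGT, off=3): starts [14, 67] → cuts [17, 70]

Pooled cuts: [2, 11, 13, 17, 33, 37, 45, 60, 70, 77, 84]

Fragments:
  [0,2): 2 bp
  [2,11): 9 bp
  [11,13): 2 bp
  [13,17): 4 bp
  [17,33): 16 bp
  [33,37): 4 bp
  [37,45): 8 bp
  [45,60): 15 bp
  [60,70): 10 bp
  [70,77): 7 bp
  [77,84): 7 bp
  [84,89): 5 bp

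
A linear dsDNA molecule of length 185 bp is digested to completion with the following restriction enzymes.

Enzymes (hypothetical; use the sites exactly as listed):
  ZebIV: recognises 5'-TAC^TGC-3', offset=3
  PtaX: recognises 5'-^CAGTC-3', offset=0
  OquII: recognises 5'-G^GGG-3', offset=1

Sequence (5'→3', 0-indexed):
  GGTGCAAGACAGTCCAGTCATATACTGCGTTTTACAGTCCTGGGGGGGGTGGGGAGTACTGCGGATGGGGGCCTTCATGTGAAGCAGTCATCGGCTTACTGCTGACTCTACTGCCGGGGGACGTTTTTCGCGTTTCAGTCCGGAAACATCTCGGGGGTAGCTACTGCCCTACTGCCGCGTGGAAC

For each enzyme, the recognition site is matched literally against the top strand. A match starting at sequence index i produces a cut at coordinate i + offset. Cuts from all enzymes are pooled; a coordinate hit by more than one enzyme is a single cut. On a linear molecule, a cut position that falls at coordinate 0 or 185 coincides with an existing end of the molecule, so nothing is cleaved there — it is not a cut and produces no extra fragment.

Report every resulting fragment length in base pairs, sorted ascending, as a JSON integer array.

[1,1,1,1,1,1,1,5,5,5,8,8,8,8,9,9,10,11,12,13,15,16,18,18]

Scan for sites:
  ZebIV TACTGC/3: at [22, 56, 96, 108, 161, 169] ⇒ [25, 59, 99, 111, 164, 172]
  PtaX CAGTC/0: at [9, 14, 34, 84, 135] ⇒ [9, 14, 34, 84, 135]
  OquII GGGG/1: at [41, 42, 43, 44, 45, 50, 66, 67, 115, 116, 152, 153] ⇒ [42, 43, 44, 45, 46, 51, 67, 68, 116, 117, 153, 154]

Pooled cuts: [9, 14, 25, 34, 42, 43, 44, 45, 46, 51, 59, 67, 68, 84, 99, 111, 116, 117, 135, 153, 154, 164, 172]

Fragments:
  [0,9): 9 bp
  [9,14): 5 bp
  [14,25): 11 bp
  [25,34): 9 bp
  [34,42): 8 bp
  [42,43): 1 bp
  [43,44): 1 bp
  [44,45): 1 bp
  [45,46): 1 bp
  [46,51): 5 bp
  [51,59): 8 bp
  [59,67): 8 bp
  [67,68): 1 bp
  [68,84): 16 bp
  [84,99): 15 bp
  [99,111): 12 bp
  [111,116): 5 bp
  [116,117): 1 bp
  [117,135): 18 bp
  [135,153): 18 bp
  [153,154): 1 bp
  [154,164): 10 bp
  [164,172): 8 bp
  [172,185): 13 bp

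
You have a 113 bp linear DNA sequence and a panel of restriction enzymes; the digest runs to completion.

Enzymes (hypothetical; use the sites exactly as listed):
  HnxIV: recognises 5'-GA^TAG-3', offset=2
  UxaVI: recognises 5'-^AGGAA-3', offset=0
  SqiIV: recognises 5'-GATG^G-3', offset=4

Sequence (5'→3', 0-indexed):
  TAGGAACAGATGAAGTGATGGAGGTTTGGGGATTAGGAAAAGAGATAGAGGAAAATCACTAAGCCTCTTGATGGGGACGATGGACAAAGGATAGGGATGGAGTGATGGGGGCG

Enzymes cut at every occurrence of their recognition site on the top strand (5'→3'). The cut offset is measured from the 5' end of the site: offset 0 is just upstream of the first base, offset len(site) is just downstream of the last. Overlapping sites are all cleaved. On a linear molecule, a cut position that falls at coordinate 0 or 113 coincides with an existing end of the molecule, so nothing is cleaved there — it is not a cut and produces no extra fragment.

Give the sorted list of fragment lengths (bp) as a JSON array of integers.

Site scan:
  HnxIV GATAG/2: at [43, 89] ⇒ [45, 91]
  UxaVI AGGAA/0: at [1, 34, 48] ⇒ [1, 34, 48]
  SqiIV GATGG/4: at [16, 69, 78, 95, 103] ⇒ [20, 73, 82, 99, 107]

All cut coordinates (distinct, sorted): [1, 20, 34, 45, 48, 73, 82, 91, 99, 107]

Fragments:
  [0,1): 1 bp
  [1,20): 19 bp
  [20,34): 14 bp
  [34,45): 11 bp
  [45,48): 3 bp
  [48,73): 25 bp
  [73,82): 9 bp
  [82,91): 9 bp
  [91,99): 8 bp
  [99,107): 8 bp
  [107,113): 6 bp

[1,3,6,8,8,9,9,11,14,19,25]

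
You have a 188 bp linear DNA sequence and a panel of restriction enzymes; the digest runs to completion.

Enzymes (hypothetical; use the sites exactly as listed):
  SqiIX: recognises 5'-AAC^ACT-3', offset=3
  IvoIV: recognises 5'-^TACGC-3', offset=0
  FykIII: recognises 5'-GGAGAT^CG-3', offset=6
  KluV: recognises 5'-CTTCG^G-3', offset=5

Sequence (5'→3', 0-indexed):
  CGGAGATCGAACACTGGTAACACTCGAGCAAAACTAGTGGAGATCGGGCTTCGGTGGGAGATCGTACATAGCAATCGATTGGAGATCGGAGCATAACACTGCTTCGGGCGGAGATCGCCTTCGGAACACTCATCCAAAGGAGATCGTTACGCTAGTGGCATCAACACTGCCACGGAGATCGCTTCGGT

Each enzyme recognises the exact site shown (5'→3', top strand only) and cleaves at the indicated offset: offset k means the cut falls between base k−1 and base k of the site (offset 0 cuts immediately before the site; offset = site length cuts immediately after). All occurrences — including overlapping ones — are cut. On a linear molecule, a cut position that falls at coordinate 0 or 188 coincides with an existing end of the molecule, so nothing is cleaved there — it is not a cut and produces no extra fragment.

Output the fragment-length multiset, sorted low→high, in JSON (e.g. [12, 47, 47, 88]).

Scan for sites:
  SqiIX (AACACT, off=3): starts [9, 18, 94, 124, 162] → cuts [12, 21, 97, 127, 165]
  IvoIV (TACGC, off=0): starts [147] → cuts [147]
  FykIII (GGAGATCG, off=6): starts [1, 38, 56, 80, 109, 138, 173] → cuts [7, 44, 62, 86, 115, 144, 179]
  KluV (CTTCGG, off=5): starts [48, 101, 118, 181] → cuts [53, 106, 123, 186]

All cut coordinates (distinct, sorted): [7, 12, 21, 44, 53, 62, 86, 97, 106, 115, 123, 127, 144, 147, 165, 179, 186]

Fragments:
  [0,7): 7 bp
  [7,12): 5 bp
  [12,21): 9 bp
  [21,44): 23 bp
  [44,53): 9 bp
  [53,62): 9 bp
  [62,86): 24 bp
  [86,97): 11 bp
  [97,106): 9 bp
  [106,115): 9 bp
  [115,123): 8 bp
  [123,127): 4 bp
  [127,144): 17 bp
  [144,147): 3 bp
  [147,165): 18 bp
  [165,179): 14 bp
  [179,186): 7 bp
  [186,188): 2 bp

[2,3,4,5,7,7,8,9,9,9,9,9,11,14,17,18,23,24]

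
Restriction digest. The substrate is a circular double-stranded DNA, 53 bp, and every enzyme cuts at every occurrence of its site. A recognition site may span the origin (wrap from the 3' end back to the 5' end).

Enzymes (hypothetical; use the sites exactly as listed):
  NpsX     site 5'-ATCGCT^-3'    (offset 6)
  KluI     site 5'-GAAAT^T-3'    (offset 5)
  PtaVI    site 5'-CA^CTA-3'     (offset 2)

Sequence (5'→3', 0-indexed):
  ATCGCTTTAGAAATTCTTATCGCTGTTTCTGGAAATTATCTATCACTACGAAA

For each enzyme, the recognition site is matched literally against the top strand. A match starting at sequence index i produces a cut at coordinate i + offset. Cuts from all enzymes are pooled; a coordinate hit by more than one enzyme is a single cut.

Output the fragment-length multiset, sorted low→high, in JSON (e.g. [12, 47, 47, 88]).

[8,9,10,12,14]

Per-enzyme occurrences:
  NpsX ATCGCT/6: at [0, 18] ⇒ [6, 24]
  KluI GAAATT/5: at [9, 31] ⇒ [14, 36]
  PtaVI CACTA/2: at [43] ⇒ [45]

Pooled cuts: [6, 14, 24, 36, 45]

Fragments:
  6→14: 8 bp
  14→24: 10 bp
  24→36: 12 bp
  36→45: 9 bp
  45→6 (wrap): 53-45+6 = 14 bp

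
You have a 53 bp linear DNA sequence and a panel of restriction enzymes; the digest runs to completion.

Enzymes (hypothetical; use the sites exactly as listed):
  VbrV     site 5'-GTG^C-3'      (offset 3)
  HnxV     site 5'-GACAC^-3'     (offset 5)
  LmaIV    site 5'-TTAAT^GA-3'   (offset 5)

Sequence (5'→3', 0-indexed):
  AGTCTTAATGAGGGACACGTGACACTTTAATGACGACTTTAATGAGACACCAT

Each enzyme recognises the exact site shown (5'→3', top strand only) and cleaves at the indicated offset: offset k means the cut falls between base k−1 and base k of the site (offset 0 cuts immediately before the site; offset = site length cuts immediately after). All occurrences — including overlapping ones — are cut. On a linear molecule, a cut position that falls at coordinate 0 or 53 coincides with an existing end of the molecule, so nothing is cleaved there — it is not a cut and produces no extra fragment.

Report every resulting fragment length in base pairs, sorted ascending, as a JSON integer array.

[3,6,7,7,9,9,12]

Site scan:
  VbrV (GTGC, off=3): no sites
  HnxV GACAC/5: at [13, 20, 45] ⇒ [18, 25, 50]
  LmaIV TTAATGA/5: at [4, 26, 38] ⇒ [9, 31, 43]

Pooled cuts: [9, 18, 25, 31, 43, 50]

Fragment lengths:
  [0,9): 9 bp
  [9,18): 9 bp
  [18,25): 7 bp
  [25,31): 6 bp
  [31,43): 12 bp
  [43,50): 7 bp
  [50,53): 3 bp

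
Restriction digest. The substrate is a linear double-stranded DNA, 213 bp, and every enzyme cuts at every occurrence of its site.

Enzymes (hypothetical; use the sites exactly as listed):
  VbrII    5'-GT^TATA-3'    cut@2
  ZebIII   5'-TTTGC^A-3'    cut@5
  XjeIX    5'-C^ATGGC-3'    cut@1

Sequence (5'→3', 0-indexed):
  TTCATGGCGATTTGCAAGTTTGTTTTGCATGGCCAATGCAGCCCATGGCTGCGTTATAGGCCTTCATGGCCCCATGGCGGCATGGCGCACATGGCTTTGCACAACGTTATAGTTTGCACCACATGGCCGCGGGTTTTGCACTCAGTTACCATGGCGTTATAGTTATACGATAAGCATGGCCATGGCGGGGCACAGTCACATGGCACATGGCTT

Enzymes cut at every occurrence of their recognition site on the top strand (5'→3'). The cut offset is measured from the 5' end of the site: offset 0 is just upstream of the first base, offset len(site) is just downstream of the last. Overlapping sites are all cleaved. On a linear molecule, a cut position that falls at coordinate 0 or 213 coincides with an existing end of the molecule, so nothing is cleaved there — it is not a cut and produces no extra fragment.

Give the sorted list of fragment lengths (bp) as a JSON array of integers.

Site scan:
  VbrII GTTATA/2: at [52, 105, 155, 161] ⇒ [54, 107, 157, 163]
  ZebIII TTTGCA/5: at [10, 23, 95, 112, 134] ⇒ [15, 28, 100, 117, 139]
  XjeIX CATGGC/1: at [2, 27, 43, 64, 72, 80, 89, 121, 149, 174, 180, 198, 205] ⇒ [3, 28, 44, 65, 73, 81, 90, 122, 150, 175, 181, 199, 206]

All cut coordinates (distinct, sorted): [3, 15, 28, 44, 54, 65, 73, 81, 90, 100, 107, 117, 122, 139, 150, 157, 163, 175, 181, 199, 206]

Fragments:
  [0,3): 3 bp
  [3,15): 12 bp
  [15,28): 13 bp
  [28,44): 16 bp
  [44,54): 10 bp
  [54,65): 11 bp
  [65,73): 8 bp
  [73,81): 8 bp
  [81,90): 9 bp
  [90,100): 10 bp
  [100,107): 7 bp
  [107,117): 10 bp
  [117,122): 5 bp
  [122,139): 17 bp
  [139,150): 11 bp
  [150,157): 7 bp
  [157,163): 6 bp
  [163,175): 12 bp
  [175,181): 6 bp
  [181,199): 18 bp
  [199,206): 7 bp
  [206,213): 7 bp

[3,5,6,6,7,7,7,7,8,8,9,10,10,10,11,11,12,12,13,16,17,18]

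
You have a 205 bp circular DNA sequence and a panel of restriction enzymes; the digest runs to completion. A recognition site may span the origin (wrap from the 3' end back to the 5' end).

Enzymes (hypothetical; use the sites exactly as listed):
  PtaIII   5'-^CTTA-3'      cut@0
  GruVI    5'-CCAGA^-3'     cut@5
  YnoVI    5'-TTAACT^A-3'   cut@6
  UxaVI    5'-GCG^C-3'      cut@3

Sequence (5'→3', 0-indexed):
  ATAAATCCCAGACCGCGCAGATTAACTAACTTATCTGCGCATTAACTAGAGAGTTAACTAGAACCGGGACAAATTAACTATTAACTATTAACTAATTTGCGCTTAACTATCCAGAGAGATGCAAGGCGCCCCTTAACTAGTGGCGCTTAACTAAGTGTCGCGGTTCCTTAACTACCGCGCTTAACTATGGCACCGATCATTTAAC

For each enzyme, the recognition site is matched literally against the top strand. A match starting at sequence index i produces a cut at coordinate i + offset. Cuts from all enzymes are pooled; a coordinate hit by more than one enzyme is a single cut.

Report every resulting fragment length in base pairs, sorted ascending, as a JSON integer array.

Scan for sites:
  PtaIII (CTTA, off=0): starts [29, 101, 131, 145, 166, 179] → cuts [29, 101, 131, 145, 166, 179]
  GruVI (CCAGA, off=5): starts [7, 110] → cuts [12, 115]
  YnoVI (TTAACTA, off=6): starts [21, 41, 53, 73, 80, 87, 102, 132, 146, 167, 180] → cuts [27, 47, 59, 79, 86, 93, 108, 138, 152, 173, 186]
  UxaVI (GCGC, off=3): starts [14, 36, 98, 125, 142, 176] → cuts [17, 39, 101, 128, 145, 179]

Pooled cuts: [12, 17, 27, 29, 39, 47, 59, 79, 86, 93, 101, 108, 115, 128, 131, 138, 145, 152, 166, 173, 179, 186]

Fragment lengths:
  12→17: 5 bp
  17→27: 10 bp
  27→29: 2 bp
  29→39: 10 bp
  39→47: 8 bp
  47→59: 12 bp
  59→79: 20 bp
  79→86: 7 bp
  86→93: 7 bp
  93→101: 8 bp
  101→108: 7 bp
  108→115: 7 bp
  115→128: 13 bp
  128→131: 3 bp
  131→138: 7 bp
  138→145: 7 bp
  145→152: 7 bp
  152→166: 14 bp
  166→173: 7 bp
  173→179: 6 bp
  179→186: 7 bp
  186→12 (wrap): 205-186+12 = 31 bp

[2,3,5,6,7,7,7,7,7,7,7,7,7,8,8,10,10,12,13,14,20,31]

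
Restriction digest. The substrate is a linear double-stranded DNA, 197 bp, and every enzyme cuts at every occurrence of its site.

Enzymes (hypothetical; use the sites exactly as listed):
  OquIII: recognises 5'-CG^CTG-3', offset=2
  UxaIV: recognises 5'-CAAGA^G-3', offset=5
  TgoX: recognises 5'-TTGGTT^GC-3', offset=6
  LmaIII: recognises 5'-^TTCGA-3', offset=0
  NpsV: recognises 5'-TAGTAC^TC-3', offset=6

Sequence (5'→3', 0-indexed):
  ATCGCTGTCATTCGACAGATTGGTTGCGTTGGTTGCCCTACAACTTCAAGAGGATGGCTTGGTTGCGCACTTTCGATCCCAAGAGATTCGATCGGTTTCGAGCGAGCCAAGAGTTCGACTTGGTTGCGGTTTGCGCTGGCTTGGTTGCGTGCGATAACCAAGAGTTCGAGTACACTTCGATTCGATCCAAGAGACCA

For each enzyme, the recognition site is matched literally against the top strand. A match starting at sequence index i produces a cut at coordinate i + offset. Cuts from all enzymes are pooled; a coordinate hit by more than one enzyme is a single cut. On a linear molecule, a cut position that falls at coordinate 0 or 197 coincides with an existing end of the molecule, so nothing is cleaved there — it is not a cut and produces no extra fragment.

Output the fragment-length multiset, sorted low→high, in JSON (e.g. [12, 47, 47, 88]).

[1,1,2,4,5,5,6,7,9,10,10,11,11,12,12,13,13,15,16,17,17]

Per-enzyme occurrences:
  OquIII CGCTG/2: at [2, 133] ⇒ [4, 135]
  UxaIV CAAGAG/5: at [46, 79, 107, 158, 187] ⇒ [51, 84, 112, 163, 192]
  TgoX TTGGTTGC/6: at [19, 28, 58, 119, 140] ⇒ [25, 34, 64, 125, 146]
  LmaIII TTCGA/0: at [10, 71, 86, 96, 113, 164, 175, 180] ⇒ [10, 71, 86, 96, 113, 164, 175, 180]
  NpsV (TAGTACTC, off=6): no sites

Pooled cuts: [4, 10, 25, 34, 51, 64, 71, 84, 86, 96, 112, 113, 125, 135, 146, 163, 164, 175, 180, 192]

Fragments:
  [0,4): 4 bp
  [4,10): 6 bp
  [10,25): 15 bp
  [25,34): 9 bp
  [34,51): 17 bp
  [51,64): 13 bp
  [64,71): 7 bp
  [71,84): 13 bp
  [84,86): 2 bp
  [86,96): 10 bp
  [96,112): 16 bp
  [112,113): 1 bp
  [113,125): 12 bp
  [125,135): 10 bp
  [135,146): 11 bp
  [146,163): 17 bp
  [163,164): 1 bp
  [164,175): 11 bp
  [175,180): 5 bp
  [180,192): 12 bp
  [192,197): 5 bp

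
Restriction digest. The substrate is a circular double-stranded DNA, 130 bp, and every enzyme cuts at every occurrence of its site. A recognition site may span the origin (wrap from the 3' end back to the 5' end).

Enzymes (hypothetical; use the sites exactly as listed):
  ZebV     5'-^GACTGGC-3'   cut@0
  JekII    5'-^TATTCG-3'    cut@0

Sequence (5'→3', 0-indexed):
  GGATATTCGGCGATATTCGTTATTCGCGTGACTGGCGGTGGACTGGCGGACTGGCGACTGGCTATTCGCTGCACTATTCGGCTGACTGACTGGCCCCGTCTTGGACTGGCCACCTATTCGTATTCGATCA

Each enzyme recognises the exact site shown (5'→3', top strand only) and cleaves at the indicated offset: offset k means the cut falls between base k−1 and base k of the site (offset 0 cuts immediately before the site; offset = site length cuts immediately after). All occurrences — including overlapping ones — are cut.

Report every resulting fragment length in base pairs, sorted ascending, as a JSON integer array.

Scan for sites:
  ZebV GACTGGC/0: at [29, 40, 48, 55, 87, 103] ⇒ [29, 40, 48, 55, 87, 103]
  JekII TATTCG/0: at [3, 13, 20, 62, 74, 114, 120] ⇒ [3, 13, 20, 62, 74, 114, 120]

All cut coordinates (distinct, sorted): [3, 13, 20, 29, 40, 48, 55, 62, 74, 87, 103, 114, 120]

Fragment lengths:
  3→13: 10 bp
  13→20: 7 bp
  20→29: 9 bp
  29→40: 11 bp
  40→48: 8 bp
  48→55: 7 bp
  55→62: 7 bp
  62→74: 12 bp
  74→87: 13 bp
  87→103: 16 bp
  103→114: 11 bp
  114→120: 6 bp
  120→3 (wrap): 130-120+3 = 13 bp

[6,7,7,7,8,9,10,11,11,12,13,13,16]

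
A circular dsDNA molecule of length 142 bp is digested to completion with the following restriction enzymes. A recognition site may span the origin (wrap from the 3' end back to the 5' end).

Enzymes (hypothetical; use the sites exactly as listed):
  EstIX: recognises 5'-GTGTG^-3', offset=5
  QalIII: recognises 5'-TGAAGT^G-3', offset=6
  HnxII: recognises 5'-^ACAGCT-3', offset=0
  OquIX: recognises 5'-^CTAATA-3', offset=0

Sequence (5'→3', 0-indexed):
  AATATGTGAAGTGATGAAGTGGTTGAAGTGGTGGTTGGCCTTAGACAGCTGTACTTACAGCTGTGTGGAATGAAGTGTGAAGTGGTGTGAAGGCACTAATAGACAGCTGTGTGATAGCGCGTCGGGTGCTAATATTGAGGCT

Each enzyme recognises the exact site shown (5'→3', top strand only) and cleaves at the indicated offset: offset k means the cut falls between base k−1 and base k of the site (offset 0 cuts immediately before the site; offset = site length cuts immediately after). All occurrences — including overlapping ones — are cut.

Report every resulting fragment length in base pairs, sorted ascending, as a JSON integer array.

[3,4,6,6,7,8,9,9,11,11,12,12,14,15,15]

Scan for sites:
  EstIX (GTGTG, off=5): starts [62, 74, 84, 108] → cuts [67, 79, 89, 113]
  QalIII (TGAAGTG, off=6): starts [6, 14, 23, 70, 77] → cuts [12, 20, 29, 76, 83]
  HnxII (ACAGCT, off=0): starts [44, 56, 102] → cuts [44, 56, 102]
  OquIX (CTAATA, off=0): starts [95, 128, 140] → cuts [95, 128, 140]

Pooled cuts: [12, 20, 29, 44, 56, 67, 76, 79, 83, 89, 95, 102, 113, 128, 140]

Fragments:
  12→20: 8 bp
  20→29: 9 bp
  29→44: 15 bp
  44→56: 12 bp
  56→67: 11 bp
  67→76: 9 bp
  76→79: 3 bp
  79→83: 4 bp
  83→89: 6 bp
  89→95: 6 bp
  95→102: 7 bp
  102→113: 11 bp
  113→128: 15 bp
  128→140: 12 bp
  140→12 (wrap): 142-140+12 = 14 bp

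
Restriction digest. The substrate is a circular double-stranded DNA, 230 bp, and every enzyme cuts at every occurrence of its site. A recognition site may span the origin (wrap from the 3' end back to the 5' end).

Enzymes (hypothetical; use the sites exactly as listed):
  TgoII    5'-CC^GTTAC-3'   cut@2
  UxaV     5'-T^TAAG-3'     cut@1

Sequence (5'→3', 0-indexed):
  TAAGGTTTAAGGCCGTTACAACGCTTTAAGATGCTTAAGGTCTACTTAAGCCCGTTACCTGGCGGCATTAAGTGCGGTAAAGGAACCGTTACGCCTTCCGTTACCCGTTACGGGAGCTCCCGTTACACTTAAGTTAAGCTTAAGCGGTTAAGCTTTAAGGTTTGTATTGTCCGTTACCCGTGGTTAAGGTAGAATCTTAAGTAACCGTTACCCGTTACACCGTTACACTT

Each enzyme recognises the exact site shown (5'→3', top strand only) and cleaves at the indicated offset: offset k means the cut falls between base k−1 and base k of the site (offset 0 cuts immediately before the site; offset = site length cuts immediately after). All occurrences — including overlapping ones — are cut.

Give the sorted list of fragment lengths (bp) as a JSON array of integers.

[5,6,7,7,7,7,7,7,8,8,8,9,9,9,11,12,12,12,13,15,15,17,19]

Per-enzyme occurrences:
  TgoII CCGTTAC/2: at [12, 51, 85, 97, 104, 119, 170, 204, 211, 219] ⇒ [14, 53, 87, 99, 106, 121, 172, 206, 213, 221]
  UxaV TTAAG/1: at [6, 25, 34, 45, 67, 128, 133, 139, 147, 154, 183, 196, 229] ⇒ [0, 7, 26, 35, 46, 68, 129, 134, 140, 148, 155, 184, 197]

Pooled cuts: [0, 7, 14, 26, 35, 46, 53, 68, 87, 99, 106, 121, 129, 134, 140, 148, 155, 172, 184, 197, 206, 213, 221]

Fragments:
  0→7: 7 bp
  7→14: 7 bp
  14→26: 12 bp
  26→35: 9 bp
  35→46: 11 bp
  46→53: 7 bp
  53→68: 15 bp
  68→87: 19 bp
  87→99: 12 bp
  99→106: 7 bp
  106→121: 15 bp
  121→129: 8 bp
  129→134: 5 bp
  134→140: 6 bp
  140→148: 8 bp
  148→155: 7 bp
  155→172: 17 bp
  172→184: 12 bp
  184→197: 13 bp
  197→206: 9 bp
  206→213: 7 bp
  213→221: 8 bp
  221→0 (wrap): 230-221+0 = 9 bp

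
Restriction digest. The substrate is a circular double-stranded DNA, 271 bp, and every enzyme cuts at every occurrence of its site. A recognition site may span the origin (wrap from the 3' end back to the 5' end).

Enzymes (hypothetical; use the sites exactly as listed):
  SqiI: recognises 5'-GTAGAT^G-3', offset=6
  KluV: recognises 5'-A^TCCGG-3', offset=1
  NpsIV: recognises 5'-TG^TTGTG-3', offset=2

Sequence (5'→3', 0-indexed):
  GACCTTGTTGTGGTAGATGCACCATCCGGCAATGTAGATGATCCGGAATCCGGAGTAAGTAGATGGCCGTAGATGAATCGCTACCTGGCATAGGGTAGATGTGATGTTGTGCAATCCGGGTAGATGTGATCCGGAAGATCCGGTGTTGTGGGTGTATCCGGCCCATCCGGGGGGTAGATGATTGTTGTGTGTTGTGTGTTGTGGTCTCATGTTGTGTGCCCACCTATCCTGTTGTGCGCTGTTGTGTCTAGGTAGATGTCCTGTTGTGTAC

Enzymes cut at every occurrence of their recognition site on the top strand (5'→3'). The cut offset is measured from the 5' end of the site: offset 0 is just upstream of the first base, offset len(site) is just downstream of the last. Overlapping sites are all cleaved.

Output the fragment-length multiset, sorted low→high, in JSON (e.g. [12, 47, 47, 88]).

Site scan:
  SqiI GTAGATG/6: at [12, 33, 58, 68, 94, 119, 173, 251] ⇒ [18, 39, 64, 74, 100, 125, 179, 257]
  KluV ATCCGG/1: at [23, 40, 47, 113, 128, 137, 155, 164] ⇒ [24, 41, 48, 114, 129, 138, 156, 165]
  NpsIV TGTTGTG/2: at [5, 104, 143, 182, 189, 196, 209, 229, 239, 261] ⇒ [7, 106, 145, 184, 191, 198, 211, 231, 241, 263]

All cut coordinates (distinct, sorted): [7, 18, 24, 39, 41, 48, 64, 74, 100, 106, 114, 125, 129, 138, 145, 156, 165, 179, 184, 191, 198, 211, 231, 241, 257, 263]

Fragment lengths:
  7→18: 11 bp
  18→24: 6 bp
  24→39: 15 bp
  39→41: 2 bp
  41→48: 7 bp
  48→64: 16 bp
  64→74: 10 bp
  74→100: 26 bp
  100→106: 6 bp
  106→114: 8 bp
  114→125: 11 bp
  125→129: 4 bp
  129→138: 9 bp
  138→145: 7 bp
  145→156: 11 bp
  156→165: 9 bp
  165→179: 14 bp
  179→184: 5 bp
  184→191: 7 bp
  191→198: 7 bp
  198→211: 13 bp
  211→231: 20 bp
  231→241: 10 bp
  241→257: 16 bp
  257→263: 6 bp
  263→7 (wrap): 271-263+7 = 15 bp

[2,4,5,6,6,6,7,7,7,7,8,9,9,10,10,11,11,11,13,14,15,15,16,16,20,26]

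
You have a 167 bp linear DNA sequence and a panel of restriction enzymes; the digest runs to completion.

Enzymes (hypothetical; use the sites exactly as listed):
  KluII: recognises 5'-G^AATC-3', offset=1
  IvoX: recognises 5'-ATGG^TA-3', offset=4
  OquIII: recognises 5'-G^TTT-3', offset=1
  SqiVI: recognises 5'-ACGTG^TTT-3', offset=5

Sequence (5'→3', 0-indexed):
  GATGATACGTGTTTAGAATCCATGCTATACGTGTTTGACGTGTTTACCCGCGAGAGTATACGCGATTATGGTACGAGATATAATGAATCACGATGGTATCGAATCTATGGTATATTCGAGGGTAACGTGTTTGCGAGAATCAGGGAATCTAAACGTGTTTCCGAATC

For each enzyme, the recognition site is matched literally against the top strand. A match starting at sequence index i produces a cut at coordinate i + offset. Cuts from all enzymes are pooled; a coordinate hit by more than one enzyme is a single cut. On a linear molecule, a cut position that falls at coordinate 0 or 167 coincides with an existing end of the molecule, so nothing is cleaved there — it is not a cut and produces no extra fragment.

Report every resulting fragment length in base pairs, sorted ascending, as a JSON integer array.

Per-enzyme occurrences:
  KluII GAATC/1: at [15, 84, 100, 136, 144, 162] ⇒ [16, 85, 101, 137, 145, 163]
  IvoX ATGGTA/4: at [67, 92, 106] ⇒ [71, 96, 110]
  OquIII GTTT/1: at [10, 32, 41, 128, 156] ⇒ [11, 33, 42, 129, 157]
  SqiVI ACGTGTTT/5: at [6, 28, 37, 124, 152] ⇒ [11, 33, 42, 129, 157]

Pooled cuts: [11, 16, 33, 42, 71, 85, 96, 101, 110, 129, 137, 145, 157, 163]

Fragment lengths:
  [0,11): 11 bp
  [11,16): 5 bp
  [16,33): 17 bp
  [33,42): 9 bp
  [42,71): 29 bp
  [71,85): 14 bp
  [85,96): 11 bp
  [96,101): 5 bp
  [101,110): 9 bp
  [110,129): 19 bp
  [129,137): 8 bp
  [137,145): 8 bp
  [145,157): 12 bp
  [157,163): 6 bp
  [163,167): 4 bp

[4,5,5,6,8,8,9,9,11,11,12,14,17,19,29]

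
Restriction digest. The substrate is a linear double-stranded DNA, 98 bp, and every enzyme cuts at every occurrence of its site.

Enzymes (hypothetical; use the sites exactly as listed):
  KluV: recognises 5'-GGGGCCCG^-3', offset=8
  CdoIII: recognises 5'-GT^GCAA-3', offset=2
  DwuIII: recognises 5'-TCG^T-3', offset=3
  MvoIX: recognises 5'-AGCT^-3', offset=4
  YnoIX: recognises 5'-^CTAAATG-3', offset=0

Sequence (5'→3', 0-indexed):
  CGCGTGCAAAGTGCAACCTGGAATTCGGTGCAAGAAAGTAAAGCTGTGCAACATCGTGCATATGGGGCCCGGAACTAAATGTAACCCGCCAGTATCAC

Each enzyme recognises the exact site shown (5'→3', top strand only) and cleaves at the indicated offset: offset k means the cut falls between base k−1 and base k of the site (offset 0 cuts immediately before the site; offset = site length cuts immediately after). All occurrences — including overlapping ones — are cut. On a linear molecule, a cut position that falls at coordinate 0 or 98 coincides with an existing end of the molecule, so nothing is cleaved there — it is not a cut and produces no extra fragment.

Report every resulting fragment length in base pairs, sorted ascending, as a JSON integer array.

[2,3,5,7,9,15,16,17,24]

Per-enzyme occurrences:
  KluV GGGGCCCG/8: at [63] ⇒ [71]
  CdoIII GTGCAA/2: at [3, 10, 27, 45] ⇒ [5, 12, 29, 47]
  DwuIII TCGT/3: at [53] ⇒ [56]
  MvoIX AGCT/4: at [41] ⇒ [45]
  YnoIX CTAAATG/0: at [74] ⇒ [74]

Pooled cuts: [5, 12, 29, 45, 47, 56, 71, 74]

Fragment lengths:
  [0,5): 5 bp
  [5,12): 7 bp
  [12,29): 17 bp
  [29,45): 16 bp
  [45,47): 2 bp
  [47,56): 9 bp
  [56,71): 15 bp
  [71,74): 3 bp
  [74,98): 24 bp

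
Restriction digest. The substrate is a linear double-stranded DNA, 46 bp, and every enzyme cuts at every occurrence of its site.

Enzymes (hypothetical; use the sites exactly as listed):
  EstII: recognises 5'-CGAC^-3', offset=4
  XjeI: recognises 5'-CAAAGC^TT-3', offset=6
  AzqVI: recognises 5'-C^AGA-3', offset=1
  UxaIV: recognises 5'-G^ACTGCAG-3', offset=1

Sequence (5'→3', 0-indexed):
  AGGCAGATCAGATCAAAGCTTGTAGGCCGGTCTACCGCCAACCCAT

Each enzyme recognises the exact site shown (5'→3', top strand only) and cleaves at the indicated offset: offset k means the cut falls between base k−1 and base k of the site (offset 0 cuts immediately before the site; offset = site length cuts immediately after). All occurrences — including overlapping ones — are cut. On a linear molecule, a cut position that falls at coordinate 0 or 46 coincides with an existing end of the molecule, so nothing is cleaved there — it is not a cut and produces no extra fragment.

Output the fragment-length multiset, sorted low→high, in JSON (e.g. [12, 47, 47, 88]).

[4,5,10,27]

Per-enzyme occurrences:
  EstII (CGAC, off=4): no sites
  XjeI (CAAAGCTT, off=6): starts [13] → cuts [19]
  AzqVI (CAGA, off=1): starts [3, 8] → cuts [4, 9]
  UxaIV (GACTGCAG, off=1): no sites

All cut coordinates (distinct, sorted): [4, 9, 19]

Fragment lengths:
  [0,4): 4 bp
  [4,9): 5 bp
  [9,19): 10 bp
  [19,46): 27 bp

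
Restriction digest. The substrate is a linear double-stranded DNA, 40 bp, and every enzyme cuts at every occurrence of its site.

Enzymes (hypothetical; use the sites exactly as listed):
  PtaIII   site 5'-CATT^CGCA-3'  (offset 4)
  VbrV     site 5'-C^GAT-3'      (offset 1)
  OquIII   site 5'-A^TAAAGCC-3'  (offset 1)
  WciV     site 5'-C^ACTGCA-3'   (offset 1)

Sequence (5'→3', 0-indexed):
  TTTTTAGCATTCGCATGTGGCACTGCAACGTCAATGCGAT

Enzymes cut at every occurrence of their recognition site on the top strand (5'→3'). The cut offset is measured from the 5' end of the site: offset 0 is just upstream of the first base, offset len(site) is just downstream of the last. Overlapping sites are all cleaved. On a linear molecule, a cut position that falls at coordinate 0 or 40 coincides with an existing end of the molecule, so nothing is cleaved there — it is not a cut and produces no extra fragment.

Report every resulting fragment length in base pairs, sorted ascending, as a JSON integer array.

Per-enzyme occurrences:
  PtaIII CATTCGCA/4: at [7] ⇒ [11]
  VbrV CGAT/1: at [36] ⇒ [37]
  OquIII (ATAAAGCC, off=1): no sites
  WciV CACTGCA/1: at [20] ⇒ [21]

Pooled cuts: [11, 21, 37]

Fragment lengths:
  [0,11): 11 bp
  [11,21): 10 bp
  [21,37): 16 bp
  [37,40): 3 bp

[3,10,11,16]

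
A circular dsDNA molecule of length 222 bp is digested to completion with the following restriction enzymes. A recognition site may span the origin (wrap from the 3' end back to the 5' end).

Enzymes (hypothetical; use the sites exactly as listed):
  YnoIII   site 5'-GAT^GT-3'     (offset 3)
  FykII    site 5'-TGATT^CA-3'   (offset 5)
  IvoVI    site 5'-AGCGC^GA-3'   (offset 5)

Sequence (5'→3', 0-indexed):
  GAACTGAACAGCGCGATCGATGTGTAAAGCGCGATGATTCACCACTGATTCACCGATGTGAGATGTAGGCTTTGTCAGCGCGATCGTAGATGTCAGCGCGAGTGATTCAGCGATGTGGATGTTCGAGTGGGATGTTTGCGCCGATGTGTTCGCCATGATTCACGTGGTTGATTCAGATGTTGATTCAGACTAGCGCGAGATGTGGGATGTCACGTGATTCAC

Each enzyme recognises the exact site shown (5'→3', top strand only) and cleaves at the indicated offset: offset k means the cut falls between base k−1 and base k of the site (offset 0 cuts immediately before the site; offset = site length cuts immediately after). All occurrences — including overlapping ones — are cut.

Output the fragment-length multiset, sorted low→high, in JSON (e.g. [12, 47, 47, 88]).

Per-enzyme occurrences:
  YnoIII (GATGT, off=3): starts [18, 54, 61, 88, 111, 117, 130, 142, 175, 198, 205] → cuts [21, 57, 64, 91, 114, 120, 133, 145, 178, 201, 208]
  FykII (TGATTCA, off=5): starts [34, 45, 102, 155, 168, 180, 214] → cuts [39, 50, 107, 160, 173, 185, 219]
  IvoVI (AGCGCGA, off=5): starts [9, 27, 76, 94, 191] → cuts [14, 32, 81, 99, 196]

Pooled cuts: [14, 21, 32, 39, 50, 57, 64, 81, 91, 99, 107, 114, 120, 133, 145, 160, 173, 178, 185, 196, 201, 208, 219]

Fragment lengths:
  14→21: 7 bp
  21→32: 11 bp
  32→39: 7 bp
  39→50: 11 bp
  50→57: 7 bp
  57→64: 7 bp
  64→81: 17 bp
  81→91: 10 bp
  91→99: 8 bp
  99→107: 8 bp
  107→114: 7 bp
  114→120: 6 bp
  120→133: 13 bp
  133→145: 12 bp
  145→160: 15 bp
  160→173: 13 bp
  173→178: 5 bp
  178→185: 7 bp
  185→196: 11 bp
  196→201: 5 bp
  201→208: 7 bp
  208→219: 11 bp
  219→14 (wrap): 222-219+14 = 17 bp

[5,5,6,7,7,7,7,7,7,7,8,8,10,11,11,11,11,12,13,13,15,17,17]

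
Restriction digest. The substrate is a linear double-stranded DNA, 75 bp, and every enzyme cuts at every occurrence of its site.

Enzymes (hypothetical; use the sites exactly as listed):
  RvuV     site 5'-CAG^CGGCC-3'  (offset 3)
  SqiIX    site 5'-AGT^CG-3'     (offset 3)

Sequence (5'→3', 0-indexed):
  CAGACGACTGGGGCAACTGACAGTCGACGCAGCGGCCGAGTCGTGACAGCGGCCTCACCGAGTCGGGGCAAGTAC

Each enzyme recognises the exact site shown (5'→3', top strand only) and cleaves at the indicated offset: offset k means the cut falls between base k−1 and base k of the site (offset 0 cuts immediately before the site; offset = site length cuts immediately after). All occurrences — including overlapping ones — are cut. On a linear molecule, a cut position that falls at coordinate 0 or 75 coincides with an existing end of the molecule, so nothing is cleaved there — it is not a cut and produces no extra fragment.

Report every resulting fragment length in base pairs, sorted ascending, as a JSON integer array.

[8,8,9,12,14,24]

Per-enzyme occurrences:
  RvuV CAGCGGCC/3: at [29, 46] ⇒ [32, 49]
  SqiIX AGTCG/3: at [21, 38, 60] ⇒ [24, 41, 63]

All cut coordinates (distinct, sorted): [24, 32, 41, 49, 63]

Fragments:
  [0,24): 24 bp
  [24,32): 8 bp
  [32,41): 9 bp
  [41,49): 8 bp
  [49,63): 14 bp
  [63,75): 12 bp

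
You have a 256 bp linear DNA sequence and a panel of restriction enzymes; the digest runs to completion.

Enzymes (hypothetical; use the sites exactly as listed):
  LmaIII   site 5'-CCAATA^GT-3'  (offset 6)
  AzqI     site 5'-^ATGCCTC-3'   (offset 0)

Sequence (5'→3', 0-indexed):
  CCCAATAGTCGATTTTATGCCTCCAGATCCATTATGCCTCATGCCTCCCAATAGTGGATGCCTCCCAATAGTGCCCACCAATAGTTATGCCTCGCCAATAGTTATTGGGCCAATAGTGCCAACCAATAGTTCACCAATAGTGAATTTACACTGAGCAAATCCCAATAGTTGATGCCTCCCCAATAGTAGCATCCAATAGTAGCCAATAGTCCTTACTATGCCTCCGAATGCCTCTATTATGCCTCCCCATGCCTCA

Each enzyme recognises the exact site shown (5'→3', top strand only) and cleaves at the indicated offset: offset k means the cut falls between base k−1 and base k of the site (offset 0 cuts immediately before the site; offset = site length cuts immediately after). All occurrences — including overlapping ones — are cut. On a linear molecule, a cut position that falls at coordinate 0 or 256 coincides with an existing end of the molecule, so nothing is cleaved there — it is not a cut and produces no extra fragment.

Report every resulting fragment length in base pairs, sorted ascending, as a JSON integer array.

[3,4,4,7,7,8,9,9,10,10,10,11,11,13,13,13,13,13,14,14,15,17,28]

Site scan:
  LmaIII CCAATAGT/6: at [1, 47, 64, 77, 94, 109, 122, 133, 161, 179, 192, 202] ⇒ [7, 53, 70, 83, 100, 115, 128, 139, 167, 185, 198, 208]
  AzqI ATGCCTC/0: at [16, 33, 40, 57, 86, 171, 217, 227, 238, 248] ⇒ [16, 33, 40, 57, 86, 171, 217, 227, 238, 248]

All cut coordinates (distinct, sorted): [7, 16, 33, 40, 53, 57, 70, 83, 86, 100, 115, 128, 139, 167, 171, 185, 198, 208, 217, 227, 238, 248]

Fragment lengths:
  [0,7): 7 bp
  [7,16): 9 bp
  [16,33): 17 bp
  [33,40): 7 bp
  [40,53): 13 bp
  [53,57): 4 bp
  [57,70): 13 bp
  [70,83): 13 bp
  [83,86): 3 bp
  [86,100): 14 bp
  [100,115): 15 bp
  [115,128): 13 bp
  [128,139): 11 bp
  [139,167): 28 bp
  [167,171): 4 bp
  [171,185): 14 bp
  [185,198): 13 bp
  [198,208): 10 bp
  [208,217): 9 bp
  [217,227): 10 bp
  [227,238): 11 bp
  [238,248): 10 bp
  [248,256): 8 bp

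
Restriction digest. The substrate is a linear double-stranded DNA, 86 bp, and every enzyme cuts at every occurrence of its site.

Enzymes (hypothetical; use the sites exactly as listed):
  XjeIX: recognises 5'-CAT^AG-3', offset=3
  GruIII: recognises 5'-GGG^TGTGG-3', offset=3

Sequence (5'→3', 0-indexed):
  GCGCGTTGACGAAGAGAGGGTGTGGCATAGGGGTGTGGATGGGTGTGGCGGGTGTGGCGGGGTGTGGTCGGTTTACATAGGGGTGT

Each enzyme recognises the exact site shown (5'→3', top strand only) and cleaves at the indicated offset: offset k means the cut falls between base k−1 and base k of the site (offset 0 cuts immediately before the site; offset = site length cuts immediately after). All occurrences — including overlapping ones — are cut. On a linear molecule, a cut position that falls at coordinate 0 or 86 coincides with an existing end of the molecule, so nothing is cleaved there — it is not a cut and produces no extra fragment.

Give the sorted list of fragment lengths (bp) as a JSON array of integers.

[5,8,8,9,10,10,16,20]

Site scan:
  XjeIX CATAG/3: at [25, 75] ⇒ [28, 78]
  GruIII GGGTGTGG/3: at [17, 30, 40, 49, 59] ⇒ [20, 33, 43, 52, 62]

Pooled cuts: [20, 28, 33, 43, 52, 62, 78]

Fragment lengths:
  [0,20): 20 bp
  [20,28): 8 bp
  [28,33): 5 bp
  [33,43): 10 bp
  [43,52): 9 bp
  [52,62): 10 bp
  [62,78): 16 bp
  [78,86): 8 bp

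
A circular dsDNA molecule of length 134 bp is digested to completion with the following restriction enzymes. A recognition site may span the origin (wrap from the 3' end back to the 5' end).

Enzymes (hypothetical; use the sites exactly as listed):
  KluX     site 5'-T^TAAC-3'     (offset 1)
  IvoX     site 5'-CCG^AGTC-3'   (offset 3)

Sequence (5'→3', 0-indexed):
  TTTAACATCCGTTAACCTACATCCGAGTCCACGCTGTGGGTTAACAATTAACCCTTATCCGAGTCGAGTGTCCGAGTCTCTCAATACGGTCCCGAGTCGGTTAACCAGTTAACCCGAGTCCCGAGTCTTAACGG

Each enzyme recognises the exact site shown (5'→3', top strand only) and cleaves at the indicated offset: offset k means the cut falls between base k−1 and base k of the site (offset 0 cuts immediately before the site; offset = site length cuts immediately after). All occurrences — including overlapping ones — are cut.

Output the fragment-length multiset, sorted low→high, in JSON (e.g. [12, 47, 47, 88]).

Per-enzyme occurrences:
  KluX TTAAC/1: at [1, 11, 40, 47, 100, 108, 127] ⇒ [2, 12, 41, 48, 101, 109, 128]
  IvoX CCGAGTC/3: at [22, 58, 71, 91, 113, 120] ⇒ [25, 61, 74, 94, 116, 123]

All cut coordinates (distinct, sorted): [2, 12, 25, 41, 48, 61, 74, 94, 101, 109, 116, 123, 128]

Fragment lengths:
  2→12: 10 bp
  12→25: 13 bp
  25→41: 16 bp
  41→48: 7 bp
  48→61: 13 bp
  61→74: 13 bp
  74→94: 20 bp
  94→101: 7 bp
  101→109: 8 bp
  109→116: 7 bp
  116→123: 7 bp
  123→128: 5 bp
  128→2 (wrap): 134-128+2 = 8 bp

[5,7,7,7,7,8,8,10,13,13,13,16,20]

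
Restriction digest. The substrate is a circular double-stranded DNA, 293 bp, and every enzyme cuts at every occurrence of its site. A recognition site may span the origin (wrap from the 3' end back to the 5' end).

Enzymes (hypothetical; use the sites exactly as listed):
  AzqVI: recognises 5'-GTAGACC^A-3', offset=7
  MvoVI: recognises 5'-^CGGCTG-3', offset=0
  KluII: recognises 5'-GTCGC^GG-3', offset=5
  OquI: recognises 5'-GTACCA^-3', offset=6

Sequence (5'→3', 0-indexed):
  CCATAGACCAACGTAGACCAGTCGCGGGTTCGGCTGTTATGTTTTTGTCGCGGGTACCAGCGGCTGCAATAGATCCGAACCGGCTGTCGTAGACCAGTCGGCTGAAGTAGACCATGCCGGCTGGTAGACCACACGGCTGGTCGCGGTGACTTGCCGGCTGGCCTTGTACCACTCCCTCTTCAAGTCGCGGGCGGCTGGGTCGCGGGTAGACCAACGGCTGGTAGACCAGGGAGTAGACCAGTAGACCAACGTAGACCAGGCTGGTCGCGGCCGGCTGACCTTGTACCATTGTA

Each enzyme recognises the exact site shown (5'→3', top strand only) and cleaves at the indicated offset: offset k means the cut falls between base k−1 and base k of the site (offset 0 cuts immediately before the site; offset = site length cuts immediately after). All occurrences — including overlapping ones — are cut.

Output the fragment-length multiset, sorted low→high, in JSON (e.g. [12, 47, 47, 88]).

[1,2,3,3,3,3,4,5,6,8,8,8,9,10,10,11,11,12,12,13,13,15,15,16,17,17,17,20,21]

Per-enzyme occurrences:
  AzqVI (GTAGACCA, off=7): starts [12, 88, 106, 123, 205, 220, 232, 240, 250] → cuts [19, 95, 113, 130, 212, 227, 239, 247, 257]
  MvoVI (CGGCTG, off=0): starts [30, 60, 80, 98, 117, 133, 154, 191, 214, 271] → cuts [30, 60, 80, 98, 117, 133, 154, 191, 214, 271]
  KluII (GTCGCGG, off=5): starts [20, 46, 139, 183, 198, 263] → cuts [25, 51, 144, 188, 203, 268]
  OquI (GTACCA, off=6): starts [53, 165, 282, 290] → cuts [3, 59, 171, 288]

All cut coordinates (distinct, sorted): [3, 19, 25, 30, 51, 59, 60, 80, 95, 98, 113, 117, 130, 133, 144, 154, 171, 188, 191, 203, 212, 214, 227, 239, 247, 257, 268, 271, 288]

Fragment lengths:
  3→19: 16 bp
  19→25: 6 bp
  25→30: 5 bp
  30→51: 21 bp
  51→59: 8 bp
  59→60: 1 bp
  60→80: 20 bp
  80→95: 15 bp
  95→98: 3 bp
  98→113: 15 bp
  113→117: 4 bp
  117→130: 13 bp
  130→133: 3 bp
  133→144: 11 bp
  144→154: 10 bp
  154→171: 17 bp
  171→188: 17 bp
  188→191: 3 bp
  191→203: 12 bp
  203→212: 9 bp
  212→214: 2 bp
  214→227: 13 bp
  227→239: 12 bp
  239→247: 8 bp
  247→257: 10 bp
  257→268: 11 bp
  268→271: 3 bp
  271→288: 17 bp
  288→3 (wrap): 293-288+3 = 8 bp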